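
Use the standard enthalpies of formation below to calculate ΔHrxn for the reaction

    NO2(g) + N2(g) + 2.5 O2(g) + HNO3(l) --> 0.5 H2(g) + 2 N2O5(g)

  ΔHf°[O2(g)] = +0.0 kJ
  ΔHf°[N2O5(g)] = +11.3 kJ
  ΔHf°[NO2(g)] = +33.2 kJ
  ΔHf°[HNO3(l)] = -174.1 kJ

ΔHrxn = 163.5 kJ

ΔH°rxn = Σ nΔHf°(products) − Σ nΔHf°(reactants).
Products: 1/2·(+0.0) + 2·(+11.3) = +22.6
Reactants: 1·(+33.2) + 1·(+0.0) + 5/2·(+0.0) + 1·(-174.1) = -140.9
ΔHrxn = (+22.6) − (-140.9) = 163.5 kJ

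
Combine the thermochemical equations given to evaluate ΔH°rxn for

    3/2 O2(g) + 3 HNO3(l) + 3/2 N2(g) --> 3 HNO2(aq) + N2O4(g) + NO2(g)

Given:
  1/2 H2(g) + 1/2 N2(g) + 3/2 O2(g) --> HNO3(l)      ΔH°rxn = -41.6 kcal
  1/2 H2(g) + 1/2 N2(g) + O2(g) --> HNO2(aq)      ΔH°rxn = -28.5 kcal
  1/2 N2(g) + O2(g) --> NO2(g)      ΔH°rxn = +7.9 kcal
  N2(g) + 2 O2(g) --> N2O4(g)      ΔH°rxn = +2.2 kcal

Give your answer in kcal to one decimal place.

equation 1 reversed and × 3: (-3)·(-41.6) = +124.8 kcal
equation 2 × 3: (3)·(-28.5) = -85.5 kcal
equation 3 as written: +7.9 kcal
equation 4 as written: +2.2 kcal
ΔH°rxn = (+124.8) + (-85.5) + (+7.9) + (+2.2) = 49.4 kcal

ΔH°rxn = 49.4 kcal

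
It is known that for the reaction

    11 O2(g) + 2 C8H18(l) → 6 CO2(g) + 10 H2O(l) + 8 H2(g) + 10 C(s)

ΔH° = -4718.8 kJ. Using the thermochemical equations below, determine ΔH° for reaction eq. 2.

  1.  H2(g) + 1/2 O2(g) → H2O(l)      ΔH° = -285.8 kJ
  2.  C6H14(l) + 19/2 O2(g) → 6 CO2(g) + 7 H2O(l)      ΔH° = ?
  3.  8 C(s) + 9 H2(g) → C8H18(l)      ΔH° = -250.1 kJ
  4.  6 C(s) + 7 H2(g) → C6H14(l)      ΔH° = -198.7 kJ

eq. 1 × 3: (3)·(-285.8) = -857.4 kJ
eq. 2 as written: contributes x
eq. 3 reversed and × 2: (-2)·(-250.1) = +500.2 kJ
eq. 4 as written: -198.7 kJ
-4718.8 = (-857.4) + (+500.2) + (-198.7) + x
x = (-4718.8 − (-555.9)) / (1) = -4162.9 kJ

ΔH° = -4162.9 kJ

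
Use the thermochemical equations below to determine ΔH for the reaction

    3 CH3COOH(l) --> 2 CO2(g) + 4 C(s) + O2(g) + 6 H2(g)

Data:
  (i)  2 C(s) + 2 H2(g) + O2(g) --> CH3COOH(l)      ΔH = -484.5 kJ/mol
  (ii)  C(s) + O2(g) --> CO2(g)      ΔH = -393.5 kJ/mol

(i) reversed and × 3: (-3)·(-484.5) = +1453.5 kJ/mol
(ii) × 2: (2)·(-393.5) = -787.0 kJ/mol
ΔH = (-3)·(-484.5) + (2)·(-393.5) = 666.5 kJ/mol

ΔH = 666.5 kJ/mol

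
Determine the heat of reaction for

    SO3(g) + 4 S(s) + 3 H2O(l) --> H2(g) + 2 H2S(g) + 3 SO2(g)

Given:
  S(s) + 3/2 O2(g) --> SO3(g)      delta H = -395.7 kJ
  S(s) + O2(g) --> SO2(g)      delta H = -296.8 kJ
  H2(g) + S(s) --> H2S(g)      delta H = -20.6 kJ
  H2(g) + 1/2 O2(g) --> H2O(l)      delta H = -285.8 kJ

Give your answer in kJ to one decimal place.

equation 1 reversed (reverse to put SO3(g) on the reactant side): +395.7 kJ
equation 2 × 3 (scale by 3 for the 3 SO2(g)): (3)·(-296.8) = -890.4 kJ
equation 3 × 2 (×2 to match 2 H2S(g) in the target): (2)·(-20.6) = -41.2 kJ
equation 4 reversed and × 3 (reverse to put H2O(l) on the reactant side; ×3 to match 3 H2O(l) in the target): (-3)·(-285.8) = +857.4 kJ
delta H = (+395.7) + (-890.4) + (-41.2) + (+857.4) = 321.5 kJ

delta H = 321.5 kJ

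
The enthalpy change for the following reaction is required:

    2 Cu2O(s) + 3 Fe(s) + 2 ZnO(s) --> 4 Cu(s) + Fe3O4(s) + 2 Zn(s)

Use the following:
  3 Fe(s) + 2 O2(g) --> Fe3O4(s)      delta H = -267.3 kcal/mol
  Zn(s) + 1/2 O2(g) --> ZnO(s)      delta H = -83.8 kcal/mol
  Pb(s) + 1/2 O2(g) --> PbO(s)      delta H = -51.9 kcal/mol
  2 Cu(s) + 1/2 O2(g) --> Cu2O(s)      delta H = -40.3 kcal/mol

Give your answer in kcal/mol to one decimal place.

equation 1 as written: -267.3 kcal/mol
equation 2 reversed and × 2: (-2)·(-83.8) = +167.6 kcal/mol
equation 3: not needed.
equation 4 reversed and × 2: (-2)·(-40.3) = +80.6 kcal/mol
By Hess's law, delta H = (-267.3) + (+167.6) + (+80.6) = -19.1 kcal/mol

delta H = -19.1 kcal/mol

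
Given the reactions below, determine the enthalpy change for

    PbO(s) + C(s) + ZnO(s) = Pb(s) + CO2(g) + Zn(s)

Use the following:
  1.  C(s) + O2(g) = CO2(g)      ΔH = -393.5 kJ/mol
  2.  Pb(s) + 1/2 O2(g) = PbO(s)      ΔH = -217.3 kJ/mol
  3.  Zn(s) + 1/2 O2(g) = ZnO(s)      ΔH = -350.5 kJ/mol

eq. 1 as written: -393.5 kJ/mol
eq. 2 reversed: +217.3 kJ/mol
eq. 3 reversed: +350.5 kJ/mol
ΔH = (-393.5) + (+217.3) + (+350.5) = 174.3 kJ/mol

ΔH = 174.3 kJ/mol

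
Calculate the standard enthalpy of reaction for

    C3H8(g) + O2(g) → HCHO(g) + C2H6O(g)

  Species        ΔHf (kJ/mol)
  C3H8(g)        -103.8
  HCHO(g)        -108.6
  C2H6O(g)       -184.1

Products: 1·(-108.6) + 1·(-184.1) = -292.7
Reactants: 1·(-103.8) + 1·(+0.0) = -103.8
ΔH°rxn = (-292.7) − (-103.8) = -188.9 kJ/mol

ΔH°rxn = -188.9 kJ/mol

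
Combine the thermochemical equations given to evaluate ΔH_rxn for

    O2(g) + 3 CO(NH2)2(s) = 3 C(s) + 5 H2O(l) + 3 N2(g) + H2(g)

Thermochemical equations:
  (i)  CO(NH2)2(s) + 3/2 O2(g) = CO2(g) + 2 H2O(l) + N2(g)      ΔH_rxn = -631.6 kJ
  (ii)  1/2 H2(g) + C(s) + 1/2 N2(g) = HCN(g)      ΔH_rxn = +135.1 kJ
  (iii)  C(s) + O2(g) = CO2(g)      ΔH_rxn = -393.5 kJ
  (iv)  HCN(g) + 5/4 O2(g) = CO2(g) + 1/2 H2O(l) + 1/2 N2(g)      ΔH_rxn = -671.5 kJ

ΔH_rxn = -428.5 kJ

(i) × 3 (×3 to match 3 CO(NH2)2(s) in the target): (3)·(-631.6) = -1894.8 kJ
(ii) reversed and × 2 (reverse to put H2(g) on the product side; scale by 2 for the 1 H2(g)): (-2)·(+135.1) = -270.2 kJ
(iii) reversed: +393.5 kJ
(iv) reversed and × 2: (-2)·(-671.5) = +1343.0 kJ
Summing the manipulated equations, ΔH_rxn = (-1894.8) + (-270.2) + (+393.5) + (+1343.0) = -428.5 kJ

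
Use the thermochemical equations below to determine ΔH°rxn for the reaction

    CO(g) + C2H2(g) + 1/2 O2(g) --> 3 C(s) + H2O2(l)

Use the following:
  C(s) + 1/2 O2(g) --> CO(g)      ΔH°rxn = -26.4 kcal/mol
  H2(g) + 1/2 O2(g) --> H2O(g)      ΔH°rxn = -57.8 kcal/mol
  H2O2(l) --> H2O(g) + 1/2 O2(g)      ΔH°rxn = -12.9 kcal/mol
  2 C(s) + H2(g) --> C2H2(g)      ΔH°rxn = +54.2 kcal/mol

equation 1 reversed: +26.4 kcal/mol
equation 2 as written: -57.8 kcal/mol
equation 3 reversed: +12.9 kcal/mol
equation 4 reversed: -54.2 kcal/mol
ΔH°rxn = (-1)·(-26.4) + (1)·(-57.8) + (-1)·(-12.9) + (-1)·(+54.2) = -72.7 kcal/mol

ΔH°rxn = -72.7 kcal/mol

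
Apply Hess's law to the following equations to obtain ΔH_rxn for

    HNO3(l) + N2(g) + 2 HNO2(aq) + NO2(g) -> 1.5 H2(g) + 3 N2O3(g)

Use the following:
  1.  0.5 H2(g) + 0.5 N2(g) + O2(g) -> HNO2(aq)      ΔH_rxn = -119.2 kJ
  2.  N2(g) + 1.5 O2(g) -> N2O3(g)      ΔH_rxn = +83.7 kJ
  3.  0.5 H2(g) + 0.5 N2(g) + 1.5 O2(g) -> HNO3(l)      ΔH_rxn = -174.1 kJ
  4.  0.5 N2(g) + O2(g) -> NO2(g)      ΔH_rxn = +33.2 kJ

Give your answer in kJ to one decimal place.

ΔH_rxn = 630.4 kJ

eq. 1 reversed and × 2 (reverse to put HNO2(aq) on the reactant side; scale by 2 for the 2 HNO2(aq)): (-2)·(-119.2) = +238.4 kJ
eq. 2 × 3 (scale by 3 for the 3 N2O3(g)): (3)·(+83.7) = +251.1 kJ
eq. 3 reversed (HNO3(l) must end up as a reactant): +174.1 kJ
eq. 4 reversed (NO2(g) must end up as a reactant): -33.2 kJ
ΔH_rxn = (+238.4) + (+251.1) + (+174.1) + (-33.2) = 630.4 kJ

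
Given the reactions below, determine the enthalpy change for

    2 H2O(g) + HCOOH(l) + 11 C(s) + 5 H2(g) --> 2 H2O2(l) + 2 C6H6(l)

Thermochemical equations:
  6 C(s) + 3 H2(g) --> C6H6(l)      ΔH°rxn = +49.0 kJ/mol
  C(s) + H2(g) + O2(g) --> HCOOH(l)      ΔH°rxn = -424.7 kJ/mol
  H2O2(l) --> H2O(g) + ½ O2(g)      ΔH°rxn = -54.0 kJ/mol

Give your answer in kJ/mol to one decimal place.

equation 1 × 2: (2)·(+49.0) = +98.0 kJ/mol
equation 2 reversed: +424.7 kJ/mol
equation 3 reversed and × 2: (-2)·(-54.0) = +108.0 kJ/mol
By Hess's law, ΔH°rxn = (+98.0) + (+424.7) + (+108.0) = 630.7 kJ/mol

ΔH°rxn = 630.7 kJ/mol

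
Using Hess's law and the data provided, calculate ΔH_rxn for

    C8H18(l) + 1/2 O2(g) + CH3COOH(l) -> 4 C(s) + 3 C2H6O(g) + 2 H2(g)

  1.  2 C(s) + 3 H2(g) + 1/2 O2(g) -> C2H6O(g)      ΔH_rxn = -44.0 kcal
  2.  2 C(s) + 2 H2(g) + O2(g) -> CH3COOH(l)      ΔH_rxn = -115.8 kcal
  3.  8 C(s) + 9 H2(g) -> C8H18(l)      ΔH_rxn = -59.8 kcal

eq. 1 × 3: (3)·(-44.0) = -132.0 kcal
eq. 2 reversed: +115.8 kcal
eq. 3 reversed: +59.8 kcal
Summing the manipulated equations, ΔH_rxn = (-132.0) + (+115.8) + (+59.8) = 43.6 kcal

ΔH_rxn = 43.6 kcal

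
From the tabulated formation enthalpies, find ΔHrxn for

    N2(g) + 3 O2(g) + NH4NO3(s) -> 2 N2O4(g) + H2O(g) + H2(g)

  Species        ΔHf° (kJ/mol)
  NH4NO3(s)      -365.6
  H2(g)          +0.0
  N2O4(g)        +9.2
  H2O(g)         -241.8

Products: 2·(+9.2) + 1·(-241.8) + 1·(+0.0) = -223.4
Reactants: 1·(+0.0) + 3·(+0.0) + 1·(-365.6) = -365.6
ΔHrxn = (-223.4) − (-365.6) = 142.2 kJ/mol

ΔHrxn = 142.2 kJ/mol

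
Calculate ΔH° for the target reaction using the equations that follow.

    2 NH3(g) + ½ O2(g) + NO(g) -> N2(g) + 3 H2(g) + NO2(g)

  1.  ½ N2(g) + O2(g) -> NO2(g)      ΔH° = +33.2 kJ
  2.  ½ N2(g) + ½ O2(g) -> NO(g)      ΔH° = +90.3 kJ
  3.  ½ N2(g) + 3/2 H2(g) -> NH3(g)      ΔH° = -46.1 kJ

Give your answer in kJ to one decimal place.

eq. 1 as written (NO2(g) already on the product side): +33.2 kJ
eq. 2 reversed (NO(g) must end up as a reactant): -90.3 kJ
eq. 3 reversed and × 2 (reverse to put NH3(g) on the reactant side; ×2 to match 2 NH3(g) in the target): (-2)·(-46.1) = +92.2 kJ
ΔH° = (1)·(+33.2) + (-1)·(+90.3) + (-2)·(-46.1) = 35.1 kJ

ΔH° = 35.1 kJ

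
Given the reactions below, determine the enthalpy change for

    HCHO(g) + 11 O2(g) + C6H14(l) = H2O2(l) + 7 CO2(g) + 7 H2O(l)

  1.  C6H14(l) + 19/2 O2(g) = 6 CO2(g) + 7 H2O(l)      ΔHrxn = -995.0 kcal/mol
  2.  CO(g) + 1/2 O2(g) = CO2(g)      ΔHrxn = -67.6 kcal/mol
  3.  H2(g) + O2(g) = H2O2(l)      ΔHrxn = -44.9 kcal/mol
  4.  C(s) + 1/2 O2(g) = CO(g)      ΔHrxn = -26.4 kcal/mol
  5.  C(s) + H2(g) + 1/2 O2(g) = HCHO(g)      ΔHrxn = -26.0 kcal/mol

ΔHrxn = -1107.9 kcal/mol

eq. 1 as written (C6H14(l) already on the reactant side): -995.0 kcal/mol
eq. 2 as written: -67.6 kcal/mol
eq. 3 as written (H2O2(l) already on the product side): -44.9 kcal/mol
eq. 4 as written: -26.4 kcal/mol
eq. 5 reversed (HCHO(g) must end up as a reactant): +26.0 kcal/mol
Summing the manipulated equations, ΔHrxn = (-995.0) + (-67.6) + (-44.9) + (-26.4) + (+26.0) = -1107.9 kcal/mol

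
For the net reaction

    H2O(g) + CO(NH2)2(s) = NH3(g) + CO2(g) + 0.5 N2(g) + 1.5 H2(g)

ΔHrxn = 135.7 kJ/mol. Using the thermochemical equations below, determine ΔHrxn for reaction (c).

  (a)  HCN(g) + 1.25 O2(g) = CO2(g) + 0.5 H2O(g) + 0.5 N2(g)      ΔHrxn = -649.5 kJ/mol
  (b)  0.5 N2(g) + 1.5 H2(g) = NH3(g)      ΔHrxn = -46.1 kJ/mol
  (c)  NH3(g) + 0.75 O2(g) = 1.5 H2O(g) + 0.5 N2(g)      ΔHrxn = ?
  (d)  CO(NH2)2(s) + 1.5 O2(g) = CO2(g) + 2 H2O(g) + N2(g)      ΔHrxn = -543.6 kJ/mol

(a): not needed (HCN(g) appears nowhere else).
(b) reversed (H2(g) must end up as a product): +46.1 kJ/mol
(c) reversed and × 2: contributes −2·x
(d) as written (CO(NH2)2(s) already on the reactant side): -543.6 kJ/mol
+135.7 = (+46.1) + (-543.6) − 2·x
x = (+135.7 − (-497.5)) / (-2) = -316.6 kJ/mol

ΔHrxn = -316.6 kJ/mol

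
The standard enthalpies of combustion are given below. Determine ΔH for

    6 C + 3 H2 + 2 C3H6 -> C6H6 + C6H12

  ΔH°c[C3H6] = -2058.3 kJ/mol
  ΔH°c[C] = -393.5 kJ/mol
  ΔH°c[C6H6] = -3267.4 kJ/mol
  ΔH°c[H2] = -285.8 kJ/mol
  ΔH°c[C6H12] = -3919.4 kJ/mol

ΔH = -148.2 kJ/mol

With combustion enthalpies, reactants minus products:
= [6·(-393.5) + 3·(-285.8) + 2·(-2058.3)] − [1·(-3267.4) + 1·(-3919.4)]
= -148.2 kJ/mol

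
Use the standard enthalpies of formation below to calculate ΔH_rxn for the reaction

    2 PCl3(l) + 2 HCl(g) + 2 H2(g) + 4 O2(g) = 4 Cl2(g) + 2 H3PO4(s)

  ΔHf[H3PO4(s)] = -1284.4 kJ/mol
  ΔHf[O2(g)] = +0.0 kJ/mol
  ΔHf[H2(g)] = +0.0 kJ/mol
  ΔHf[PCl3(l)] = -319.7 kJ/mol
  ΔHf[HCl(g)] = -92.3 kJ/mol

ΔH°rxn = Σ nΔHf°(products) − Σ nΔHf°(reactants).
Products: 4·(+0.0) + 2·(-1284.4) = -2568.8
Reactants: 2·(-319.7) + 2·(-92.3) + 2·(+0.0) + 4·(+0.0) = -824.0
ΔH_rxn = (-2568.8) − (-824.0) = -1744.8 kJ/mol

ΔH_rxn = -1744.8 kJ/mol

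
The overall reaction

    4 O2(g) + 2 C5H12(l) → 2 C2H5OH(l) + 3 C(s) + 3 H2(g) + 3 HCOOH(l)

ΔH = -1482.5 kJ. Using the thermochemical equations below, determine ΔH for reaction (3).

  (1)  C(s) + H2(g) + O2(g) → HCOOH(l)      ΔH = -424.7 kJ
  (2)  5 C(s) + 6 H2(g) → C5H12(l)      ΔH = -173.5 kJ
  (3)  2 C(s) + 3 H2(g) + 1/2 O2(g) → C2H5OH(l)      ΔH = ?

(1) × 3: (3)·(-424.7) = -1274.1 kJ
(2) reversed and × 2: (-2)·(-173.5) = +347.0 kJ
(3) × 2: contributes 2·x
-1482.5 = (-1274.1) + (+347.0) + 2·x
x = (-1482.5 − (-927.1)) / (2) = -277.7 kJ

ΔH = -277.7 kJ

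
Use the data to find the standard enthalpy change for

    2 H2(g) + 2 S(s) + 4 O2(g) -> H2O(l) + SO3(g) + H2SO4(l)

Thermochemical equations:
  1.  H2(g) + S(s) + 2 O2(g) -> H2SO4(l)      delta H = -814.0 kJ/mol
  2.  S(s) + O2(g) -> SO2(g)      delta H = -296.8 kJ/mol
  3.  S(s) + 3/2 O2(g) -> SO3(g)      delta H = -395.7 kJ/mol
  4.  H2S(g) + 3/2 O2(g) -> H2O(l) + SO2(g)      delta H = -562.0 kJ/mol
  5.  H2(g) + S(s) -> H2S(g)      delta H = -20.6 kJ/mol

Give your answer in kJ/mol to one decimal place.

delta H = -1495.5 kJ/mol

eq. 1 as written (H2SO4(l) already on the product side): -814.0 kJ/mol
eq. 2 reversed: +296.8 kJ/mol
eq. 3 as written (SO3(g) already on the product side): -395.7 kJ/mol
eq. 4 as written (H2O(l) already on the product side): -562.0 kJ/mol
eq. 5 as written: -20.6 kJ/mol
delta H = (1)·(-814.0) + (-1)·(-296.8) + (1)·(-395.7) + (1)·(-562.0) + (1)·(-20.6) = -1495.5 kJ/mol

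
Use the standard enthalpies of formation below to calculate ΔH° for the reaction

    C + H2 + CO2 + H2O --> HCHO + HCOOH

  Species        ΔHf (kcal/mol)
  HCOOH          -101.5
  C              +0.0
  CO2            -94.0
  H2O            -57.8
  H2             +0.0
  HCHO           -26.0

Products: 1·(-26.0) + 1·(-101.5) = -127.5
Reactants: 1·(+0.0) + 1·(+0.0) + 1·(-94.0) + 1·(-57.8) = -151.8
ΔH° = (-127.5) − (-151.8) = 24.3 kcal/mol

ΔH° = 24.3 kcal/mol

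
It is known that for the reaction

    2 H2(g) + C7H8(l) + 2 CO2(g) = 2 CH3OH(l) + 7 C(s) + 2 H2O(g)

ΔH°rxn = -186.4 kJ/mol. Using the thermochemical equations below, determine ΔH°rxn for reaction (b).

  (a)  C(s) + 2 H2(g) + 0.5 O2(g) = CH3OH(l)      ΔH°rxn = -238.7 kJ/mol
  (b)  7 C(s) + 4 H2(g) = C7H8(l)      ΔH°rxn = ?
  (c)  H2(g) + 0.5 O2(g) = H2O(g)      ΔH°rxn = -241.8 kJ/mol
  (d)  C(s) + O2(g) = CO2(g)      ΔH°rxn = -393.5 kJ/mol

ΔH°rxn = 12.4 kJ/mol

(a) × 2: (2)·(-238.7) = -477.4 kJ/mol
(b) reversed: contributes −x
(c) × 2: (2)·(-241.8) = -483.6 kJ/mol
(d) reversed and × 2: (-2)·(-393.5) = +787.0 kJ/mol
-186.4 = (-477.4) + (-483.6) + (+787.0) − x
x = (-186.4 − (-174.0)) / (-1) = 12.4 kJ/mol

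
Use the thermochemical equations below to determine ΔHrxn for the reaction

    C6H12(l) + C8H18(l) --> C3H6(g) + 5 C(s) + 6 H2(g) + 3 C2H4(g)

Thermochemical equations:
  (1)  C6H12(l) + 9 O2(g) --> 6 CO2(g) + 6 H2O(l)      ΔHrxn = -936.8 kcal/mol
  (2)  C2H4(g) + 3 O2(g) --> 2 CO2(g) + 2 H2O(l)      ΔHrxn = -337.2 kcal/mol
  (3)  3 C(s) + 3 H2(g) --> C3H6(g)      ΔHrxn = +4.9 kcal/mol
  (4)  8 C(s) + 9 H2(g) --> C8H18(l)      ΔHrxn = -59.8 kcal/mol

(1) as written (C6H12(l) already on the reactant side): -936.8 kcal/mol
(2) reversed and × 3 (C2H4(g) must end up as a product; scale by 3 for the 3 C2H4(g)): (-3)·(-337.2) = +1011.6 kcal/mol
(3) as written (C3H6(g) already on the product side): +4.9 kcal/mol
(4) reversed (C8H18(l) must end up as a reactant): +59.8 kcal/mol
ΔHrxn = (-936.8) + (+1011.6) + (+4.9) + (+59.8) = 139.5 kcal/mol

ΔHrxn = 139.5 kcal/mol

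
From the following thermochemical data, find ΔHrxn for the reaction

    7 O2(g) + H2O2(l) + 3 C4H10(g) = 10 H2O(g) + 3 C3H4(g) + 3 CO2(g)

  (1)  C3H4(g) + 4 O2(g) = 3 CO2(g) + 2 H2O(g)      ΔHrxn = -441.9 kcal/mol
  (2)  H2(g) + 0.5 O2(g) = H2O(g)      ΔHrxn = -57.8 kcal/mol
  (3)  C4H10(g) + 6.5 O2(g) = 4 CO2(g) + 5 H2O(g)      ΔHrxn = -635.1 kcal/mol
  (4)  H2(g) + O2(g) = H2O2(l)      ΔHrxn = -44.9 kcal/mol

(1) reversed and × 3 (C3H4(g) must end up as a product; ×3 to match 3 C3H4(g) in the target): (-3)·(-441.9) = +1325.7 kcal/mol
(2) as written: -57.8 kcal/mol
(3) × 3 (scale by 3 for the 3 C4H10(g)): (3)·(-635.1) = -1905.3 kcal/mol
(4) reversed (H2O2(l) must end up as a reactant): +44.9 kcal/mol
Summing the manipulated equations, ΔHrxn = (-3)·(-441.9) + (1)·(-57.8) + (3)·(-635.1) + (-1)·(-44.9) = -592.5 kcal/mol

ΔHrxn = -592.5 kcal/mol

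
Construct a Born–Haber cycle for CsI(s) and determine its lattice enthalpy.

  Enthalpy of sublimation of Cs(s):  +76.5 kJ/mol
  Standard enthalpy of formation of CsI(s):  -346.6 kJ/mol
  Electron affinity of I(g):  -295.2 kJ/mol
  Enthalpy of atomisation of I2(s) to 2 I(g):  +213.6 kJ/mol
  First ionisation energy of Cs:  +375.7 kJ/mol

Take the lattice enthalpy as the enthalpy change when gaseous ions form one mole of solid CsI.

ΔHf° = 1·ΔHsub + 1·(ΣIE) + 1/2·D(I2) + 1·EA + U
-346.6 = 1·(+76.5) + 1·(+375.7) + 1/2·(+213.6) + 1·(-295.2) + U
U = -346.6 − (+263.8) = -610.4 kJ/mol

U = -610.4 kJ/mol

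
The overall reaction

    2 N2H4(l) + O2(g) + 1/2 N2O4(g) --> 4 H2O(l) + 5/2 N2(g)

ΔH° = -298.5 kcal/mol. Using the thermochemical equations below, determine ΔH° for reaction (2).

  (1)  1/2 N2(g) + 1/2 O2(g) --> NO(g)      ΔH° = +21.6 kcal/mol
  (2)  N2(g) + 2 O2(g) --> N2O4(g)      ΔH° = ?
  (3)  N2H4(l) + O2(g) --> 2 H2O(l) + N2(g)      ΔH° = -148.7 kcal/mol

(1): not needed.
(2) reversed and × 1/2: contributes −1/2·x
(3) × 2: (2)·(-148.7) = -297.4 kcal/mol
-298.5 = (-297.4) − 1/2·x
x = (-298.5 − (-297.4)) / (-1/2) = 2.2 kcal/mol

ΔH° = 2.2 kcal/mol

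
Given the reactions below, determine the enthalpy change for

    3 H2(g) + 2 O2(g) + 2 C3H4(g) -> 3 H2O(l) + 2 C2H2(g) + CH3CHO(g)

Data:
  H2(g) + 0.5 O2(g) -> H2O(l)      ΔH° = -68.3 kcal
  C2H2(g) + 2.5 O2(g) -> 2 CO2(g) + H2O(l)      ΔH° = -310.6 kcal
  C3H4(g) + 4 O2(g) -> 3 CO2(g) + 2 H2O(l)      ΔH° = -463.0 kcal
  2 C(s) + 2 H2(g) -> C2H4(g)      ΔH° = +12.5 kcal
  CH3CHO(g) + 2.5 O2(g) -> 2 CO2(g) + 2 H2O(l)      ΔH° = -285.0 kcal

ΔH° = -224.7 kcal

equation 1 × 3: (3)·(-68.3) = -204.9 kcal
equation 2 reversed and × 2 (reverse to put C2H2(g) on the product side; scale by 2 for the 2 C2H2(g)): (-2)·(-310.6) = +621.2 kcal
equation 3 × 2 (×2 to match 2 C3H4(g) in the target): (2)·(-463.0) = -926.0 kcal
equation 4: not needed (C(s) appears nowhere else).
equation 5 reversed (reverse to put CH3CHO(g) on the product side): +285.0 kcal
By Hess's law, ΔH° = (-204.9) + (+621.2) + (-926.0) + (+285.0) = -224.7 kcal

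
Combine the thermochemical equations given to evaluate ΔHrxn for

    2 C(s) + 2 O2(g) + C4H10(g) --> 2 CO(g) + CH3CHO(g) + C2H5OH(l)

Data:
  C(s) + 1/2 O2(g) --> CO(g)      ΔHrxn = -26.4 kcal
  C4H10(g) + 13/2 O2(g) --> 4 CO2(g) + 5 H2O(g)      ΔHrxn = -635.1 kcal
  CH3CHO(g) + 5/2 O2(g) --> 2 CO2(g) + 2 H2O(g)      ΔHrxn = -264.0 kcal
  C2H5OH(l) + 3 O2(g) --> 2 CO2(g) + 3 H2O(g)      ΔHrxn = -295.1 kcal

ΔHrxn = -128.8 kcal

equation 1 × 2: (2)·(-26.4) = -52.8 kcal
equation 2 as written: -635.1 kcal
equation 3 reversed: +264.0 kcal
equation 4 reversed: +295.1 kcal
Summing the manipulated equations, ΔHrxn = (2)·(-26.4) + (1)·(-635.1) + (-1)·(-264.0) + (-1)·(-295.1) = -128.8 kcal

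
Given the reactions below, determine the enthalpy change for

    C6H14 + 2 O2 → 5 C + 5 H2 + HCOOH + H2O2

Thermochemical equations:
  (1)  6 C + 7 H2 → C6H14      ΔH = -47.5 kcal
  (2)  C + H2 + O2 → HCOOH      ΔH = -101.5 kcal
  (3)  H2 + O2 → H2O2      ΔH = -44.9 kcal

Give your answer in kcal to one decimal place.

(1) reversed: +47.5 kcal
(2) as written: -101.5 kcal
(3) as written: -44.9 kcal
Summing the manipulated equations, ΔH = (-1)·(-47.5) + (1)·(-101.5) + (1)·(-44.9) = -98.9 kcal

ΔH = -98.9 kcal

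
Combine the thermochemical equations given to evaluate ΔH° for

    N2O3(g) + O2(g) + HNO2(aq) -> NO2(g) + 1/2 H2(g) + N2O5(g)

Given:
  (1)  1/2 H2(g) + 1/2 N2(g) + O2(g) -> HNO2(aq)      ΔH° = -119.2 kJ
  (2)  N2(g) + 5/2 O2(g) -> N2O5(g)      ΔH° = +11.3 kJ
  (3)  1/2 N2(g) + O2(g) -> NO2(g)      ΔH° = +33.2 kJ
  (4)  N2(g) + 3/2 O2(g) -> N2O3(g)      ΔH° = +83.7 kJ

(1) reversed (HNO2(aq) must end up as a reactant): +119.2 kJ
(2) as written (N2O5(g) already on the product side): +11.3 kJ
(3) as written (NO2(g) already on the product side): +33.2 kJ
(4) reversed (N2O3(g) must end up as a reactant): -83.7 kJ
Since enthalpy is a state function, ΔH° = (-1)·(-119.2) + (1)·(+11.3) + (1)·(+33.2) + (-1)·(+83.7) = 80.0 kJ

ΔH° = 80.0 kJ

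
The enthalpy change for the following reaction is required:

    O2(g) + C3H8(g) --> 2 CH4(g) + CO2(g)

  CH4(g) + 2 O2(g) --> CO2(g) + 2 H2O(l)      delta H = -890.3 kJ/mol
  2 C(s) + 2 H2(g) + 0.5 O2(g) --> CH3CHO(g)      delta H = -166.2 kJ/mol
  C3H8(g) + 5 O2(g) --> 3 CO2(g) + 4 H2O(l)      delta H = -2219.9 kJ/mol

equation 1 reversed and × 2: (-2)·(-890.3) = +1780.6 kJ/mol
equation 2: not needed.
equation 3 as written: -2219.9 kJ/mol
delta H = (-2)·(-890.3) + (1)·(-2219.9) = -439.3 kJ/mol

delta H = -439.3 kJ/mol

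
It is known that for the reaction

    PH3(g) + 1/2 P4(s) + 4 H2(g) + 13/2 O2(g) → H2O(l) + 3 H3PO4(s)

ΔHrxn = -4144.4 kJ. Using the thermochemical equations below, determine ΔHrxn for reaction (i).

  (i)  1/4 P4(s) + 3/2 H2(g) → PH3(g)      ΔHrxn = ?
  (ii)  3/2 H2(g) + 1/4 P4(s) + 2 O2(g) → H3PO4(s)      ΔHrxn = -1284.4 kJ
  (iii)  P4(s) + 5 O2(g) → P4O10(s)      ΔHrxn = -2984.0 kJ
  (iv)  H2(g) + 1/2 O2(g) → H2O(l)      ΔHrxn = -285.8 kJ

ΔHrxn = 5.4 kJ

(i) reversed: contributes −x
(ii) × 3: (3)·(-1284.4) = -3853.2 kJ
(iii): not needed.
(iv) as written: -285.8 kJ
-4144.4 = (-3853.2) + (-285.8) − x
x = (-4144.4 − (-4139.0)) / (-1) = 5.4 kJ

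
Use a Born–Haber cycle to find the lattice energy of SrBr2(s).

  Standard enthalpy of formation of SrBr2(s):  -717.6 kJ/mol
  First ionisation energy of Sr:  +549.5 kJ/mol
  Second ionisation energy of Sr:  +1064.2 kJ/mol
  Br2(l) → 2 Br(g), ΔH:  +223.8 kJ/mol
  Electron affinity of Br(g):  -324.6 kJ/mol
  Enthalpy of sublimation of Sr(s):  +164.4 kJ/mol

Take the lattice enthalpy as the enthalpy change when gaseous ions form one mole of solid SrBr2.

U = -2070.3 kJ/mol

ΔHf° = 1·ΔHsub + 1·(ΣIE) + 1·D(Br2) + 2·EA + U
-717.6 = 1·(+164.4) + 1·(+1613.7) + 1·(+223.8) + 2·(-324.6) + U
U = -717.6 − (+1352.7) = -2070.3 kJ/mol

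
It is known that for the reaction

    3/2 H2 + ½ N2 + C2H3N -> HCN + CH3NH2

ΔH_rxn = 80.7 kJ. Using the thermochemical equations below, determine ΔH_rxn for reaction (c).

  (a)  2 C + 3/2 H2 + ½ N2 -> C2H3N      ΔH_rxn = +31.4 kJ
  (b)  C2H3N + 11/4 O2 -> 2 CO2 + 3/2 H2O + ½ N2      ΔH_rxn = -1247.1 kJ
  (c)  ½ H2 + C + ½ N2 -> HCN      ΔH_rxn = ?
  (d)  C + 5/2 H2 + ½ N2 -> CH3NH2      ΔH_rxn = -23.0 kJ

ΔH_rxn = 135.1 kJ

(a) reversed: -31.4 kJ
(b): not needed.
(c) as written: contributes x
(d) as written: -23.0 kJ
+80.7 = (-31.4) + (-23.0) + x
x = (+80.7 − (-54.4)) / (1) = 135.1 kJ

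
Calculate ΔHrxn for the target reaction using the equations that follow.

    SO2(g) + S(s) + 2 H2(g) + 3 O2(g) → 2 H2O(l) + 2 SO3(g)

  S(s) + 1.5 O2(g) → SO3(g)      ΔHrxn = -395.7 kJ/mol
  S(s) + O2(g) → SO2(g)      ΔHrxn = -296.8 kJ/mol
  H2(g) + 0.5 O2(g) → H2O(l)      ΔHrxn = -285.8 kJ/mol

equation 1 × 2 (×2 to match 2 SO3(g) in the target): (2)·(-395.7) = -791.4 kJ/mol
equation 2 reversed (reverse to put SO2(g) on the reactant side): +296.8 kJ/mol
equation 3 × 2 (×2 to match 2 H2O(l) in the target): (2)·(-285.8) = -571.6 kJ/mol
Combining the equations, ΔHrxn = (-791.4) + (+296.8) + (-571.6) = -1066.2 kJ/mol

ΔHrxn = -1066.2 kJ/mol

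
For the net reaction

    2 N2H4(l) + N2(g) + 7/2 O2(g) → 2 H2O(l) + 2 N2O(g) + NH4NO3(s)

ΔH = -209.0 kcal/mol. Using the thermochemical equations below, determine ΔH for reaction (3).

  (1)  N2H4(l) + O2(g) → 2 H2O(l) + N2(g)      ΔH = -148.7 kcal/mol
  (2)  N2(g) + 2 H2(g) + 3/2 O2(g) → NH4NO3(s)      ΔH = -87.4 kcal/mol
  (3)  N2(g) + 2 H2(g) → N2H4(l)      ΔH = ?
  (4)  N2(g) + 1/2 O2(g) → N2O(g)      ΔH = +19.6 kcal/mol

(1) as written: -148.7 kcal/mol
(2) as written: -87.4 kcal/mol
(3) reversed: contributes −x
(4) × 2: (2)·(+19.6) = +39.2 kcal/mol
-209.0 = (-148.7) + (-87.4) + (+39.2) − x
x = (-209.0 − (-196.9)) / (-1) = 12.1 kcal/mol

ΔH = 12.1 kcal/mol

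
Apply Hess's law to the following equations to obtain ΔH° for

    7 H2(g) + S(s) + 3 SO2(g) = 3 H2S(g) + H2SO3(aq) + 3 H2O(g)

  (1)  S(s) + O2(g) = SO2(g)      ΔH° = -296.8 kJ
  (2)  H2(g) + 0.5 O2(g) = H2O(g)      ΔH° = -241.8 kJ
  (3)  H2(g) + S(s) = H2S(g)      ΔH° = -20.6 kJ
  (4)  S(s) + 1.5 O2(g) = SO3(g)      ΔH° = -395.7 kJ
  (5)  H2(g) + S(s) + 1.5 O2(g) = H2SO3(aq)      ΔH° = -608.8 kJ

(1) reversed and × 3 (SO2(g) must end up as a reactant; scale by 3 for the 3 SO2(g)): (-3)·(-296.8) = +890.4 kJ
(2) × 3 (×3 to match 3 H2O(g) in the target): (3)·(-241.8) = -725.4 kJ
(3) × 3 (scale by 3 for the 3 H2S(g)): (3)·(-20.6) = -61.8 kJ
(4): not needed (SO3(g) appears nowhere else).
(5) as written (H2SO3(aq) already on the product side): -608.8 kJ
ΔH° = (-3)·(-296.8) + (3)·(-241.8) + (3)·(-20.6) + (1)·(-608.8) = -505.6 kJ

ΔH° = -505.6 kJ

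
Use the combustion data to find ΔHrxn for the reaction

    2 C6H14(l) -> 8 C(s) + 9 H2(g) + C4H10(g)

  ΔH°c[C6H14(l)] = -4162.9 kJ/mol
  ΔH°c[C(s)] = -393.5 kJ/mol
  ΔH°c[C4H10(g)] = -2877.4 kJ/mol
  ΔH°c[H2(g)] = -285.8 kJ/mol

Using ΔH = Σ nΔHc°(reactants) − Σ nΔHc°(products):
= [2·(-4162.9)] − [8·(-393.5) + 9·(-285.8) + 1·(-2877.4)]
= 271.8 kJ/mol

ΔHrxn = 271.8 kJ/mol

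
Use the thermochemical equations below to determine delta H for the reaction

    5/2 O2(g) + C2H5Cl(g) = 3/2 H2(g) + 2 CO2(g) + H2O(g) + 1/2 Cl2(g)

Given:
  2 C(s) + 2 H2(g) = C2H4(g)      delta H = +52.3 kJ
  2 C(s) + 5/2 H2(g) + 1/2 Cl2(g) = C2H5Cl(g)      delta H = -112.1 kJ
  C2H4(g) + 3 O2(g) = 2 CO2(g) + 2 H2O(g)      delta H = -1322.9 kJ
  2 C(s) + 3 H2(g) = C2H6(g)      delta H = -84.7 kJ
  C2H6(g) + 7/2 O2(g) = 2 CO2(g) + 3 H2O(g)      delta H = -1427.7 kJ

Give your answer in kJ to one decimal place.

equation 1 × 2: (2)·(+52.3) = +104.6 kJ
equation 2 reversed: +112.1 kJ
equation 3 × 2: (2)·(-1322.9) = -2645.8 kJ
equation 4 reversed: +84.7 kJ
equation 5 reversed: +1427.7 kJ
Since enthalpy is a state function, delta H = (+104.6) + (+112.1) + (-2645.8) + (+84.7) + (+1427.7) = -916.7 kJ

delta H = -916.7 kJ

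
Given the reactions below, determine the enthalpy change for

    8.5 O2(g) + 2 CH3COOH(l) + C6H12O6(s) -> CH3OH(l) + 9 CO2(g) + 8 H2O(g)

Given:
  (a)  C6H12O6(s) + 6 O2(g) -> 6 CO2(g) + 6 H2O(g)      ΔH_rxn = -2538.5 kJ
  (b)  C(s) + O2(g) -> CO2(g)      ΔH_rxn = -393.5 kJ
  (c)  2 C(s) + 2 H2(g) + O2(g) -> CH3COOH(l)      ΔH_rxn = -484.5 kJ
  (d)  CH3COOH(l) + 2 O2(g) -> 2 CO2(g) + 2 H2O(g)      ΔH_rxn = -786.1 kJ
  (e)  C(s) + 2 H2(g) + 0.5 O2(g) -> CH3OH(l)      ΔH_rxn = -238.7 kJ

ΔH_rxn = -3472.3 kJ

(a) as written (C6H12O6(s) already on the reactant side): -2538.5 kJ
(b) as written: -393.5 kJ
(c) reversed: +484.5 kJ
(d) as written: -786.1 kJ
(e) as written (CH3OH(l) already on the product side): -238.7 kJ
Since enthalpy is a state function, ΔH_rxn = (1)·(-2538.5) + (1)·(-393.5) + (-1)·(-484.5) + (1)·(-786.1) + (1)·(-238.7) = -3472.3 kJ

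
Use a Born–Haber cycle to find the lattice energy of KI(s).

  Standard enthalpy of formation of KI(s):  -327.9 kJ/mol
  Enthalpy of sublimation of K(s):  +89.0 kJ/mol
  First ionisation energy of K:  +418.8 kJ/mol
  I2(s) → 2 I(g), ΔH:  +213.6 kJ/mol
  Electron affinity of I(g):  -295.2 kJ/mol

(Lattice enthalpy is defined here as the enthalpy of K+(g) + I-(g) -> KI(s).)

ΔHf° = 1·ΔHsub + 1·(ΣIE) + 1/2·D(I2) + 1·EA + U
-327.9 = 1·(+89.0) + 1·(+418.8) + 1/2·(+213.6) + 1·(-295.2) + U
U = -327.9 − (+319.4) = -647.3 kJ/mol

U = -647.3 kJ/mol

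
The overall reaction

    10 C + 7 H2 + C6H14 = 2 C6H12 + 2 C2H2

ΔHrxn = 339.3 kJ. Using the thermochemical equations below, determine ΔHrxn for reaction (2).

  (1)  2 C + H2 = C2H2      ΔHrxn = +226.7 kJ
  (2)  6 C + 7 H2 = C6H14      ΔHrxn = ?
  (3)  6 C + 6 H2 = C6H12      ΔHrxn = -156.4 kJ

(1) × 2 (×2 to match 2 C2H2 in the target): (2)·(+226.7) = +453.4 kJ
(2) reversed (C6H14 must end up as a reactant): contributes −x
(3) × 2 (scale by 2 for the 2 C6H12): (2)·(-156.4) = -312.8 kJ
+339.3 = (+453.4) + (-312.8) − x
x = (+339.3 − (+140.6)) / (-1) = -198.7 kJ

ΔHrxn = -198.7 kJ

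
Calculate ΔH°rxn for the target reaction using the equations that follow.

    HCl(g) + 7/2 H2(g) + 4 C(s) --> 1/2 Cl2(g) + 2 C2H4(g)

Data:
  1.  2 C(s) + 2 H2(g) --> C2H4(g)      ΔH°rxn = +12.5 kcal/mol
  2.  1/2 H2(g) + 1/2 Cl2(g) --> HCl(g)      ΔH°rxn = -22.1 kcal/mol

ΔH°rxn = 47.1 kcal/mol

eq. 1 × 2: (2)·(+12.5) = +25.0 kcal/mol
eq. 2 reversed: +22.1 kcal/mol
ΔH°rxn = (2)·(+12.5) + (-1)·(-22.1) = 47.1 kcal/mol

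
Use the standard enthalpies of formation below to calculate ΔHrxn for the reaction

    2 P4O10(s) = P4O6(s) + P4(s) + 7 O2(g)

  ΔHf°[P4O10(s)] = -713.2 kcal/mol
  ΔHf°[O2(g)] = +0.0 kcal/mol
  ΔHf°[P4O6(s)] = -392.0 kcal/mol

Products: 1·(-392.0) + 1·(+0.0) + 7·(+0.0) = -392.0
Reactants: 2·(-713.2) = -1426.4
ΔHrxn = (-392.0) − (-1426.4) = 1034.4 kcal/mol

ΔHrxn = 1034.4 kcal/mol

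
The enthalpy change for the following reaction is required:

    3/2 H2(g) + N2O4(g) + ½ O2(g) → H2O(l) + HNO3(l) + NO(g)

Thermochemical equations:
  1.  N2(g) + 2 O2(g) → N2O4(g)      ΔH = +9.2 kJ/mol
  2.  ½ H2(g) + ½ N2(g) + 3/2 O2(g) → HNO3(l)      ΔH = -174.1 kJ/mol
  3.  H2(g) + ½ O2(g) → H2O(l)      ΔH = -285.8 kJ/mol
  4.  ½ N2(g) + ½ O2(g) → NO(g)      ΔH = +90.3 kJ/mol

eq. 1 reversed (N2O4(g) must end up as a reactant): -9.2 kJ/mol
eq. 2 as written (HNO3(l) already on the product side): -174.1 kJ/mol
eq. 3 as written (H2O(l) already on the product side): -285.8 kJ/mol
eq. 4 as written (NO(g) already on the product side): +90.3 kJ/mol
Summing the manipulated equations, ΔH = (-1)·(+9.2) + (1)·(-174.1) + (1)·(-285.8) + (1)·(+90.3) = -378.8 kJ/mol

ΔH = -378.8 kJ/mol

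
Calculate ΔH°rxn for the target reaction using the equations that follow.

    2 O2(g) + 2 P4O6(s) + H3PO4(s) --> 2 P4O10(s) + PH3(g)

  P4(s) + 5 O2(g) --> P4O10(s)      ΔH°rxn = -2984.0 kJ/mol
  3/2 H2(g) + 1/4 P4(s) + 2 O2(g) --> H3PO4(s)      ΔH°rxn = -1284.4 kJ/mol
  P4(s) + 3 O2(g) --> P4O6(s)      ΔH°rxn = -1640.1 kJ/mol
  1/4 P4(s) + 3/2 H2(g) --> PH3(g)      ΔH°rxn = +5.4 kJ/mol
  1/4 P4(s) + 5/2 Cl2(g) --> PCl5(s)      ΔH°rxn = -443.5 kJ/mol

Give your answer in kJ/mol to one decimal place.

ΔH°rxn = -1398.0 kJ/mol

equation 1 × 2: (2)·(-2984.0) = -5968.0 kJ/mol
equation 2 reversed: +1284.4 kJ/mol
equation 3 reversed and × 2: (-2)·(-1640.1) = +3280.2 kJ/mol
equation 4 as written: +5.4 kJ/mol
equation 5: not needed.
By Hess's law, ΔH°rxn = (-5968.0) + (+1284.4) + (+3280.2) + (+5.4) = -1398.0 kJ/mol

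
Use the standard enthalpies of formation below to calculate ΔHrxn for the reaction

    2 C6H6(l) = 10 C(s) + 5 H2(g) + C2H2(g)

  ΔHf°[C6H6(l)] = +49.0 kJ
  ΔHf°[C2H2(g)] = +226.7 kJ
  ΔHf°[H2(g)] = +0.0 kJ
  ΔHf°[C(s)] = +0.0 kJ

ΔH°rxn = Σ nΔHf°(products) − Σ nΔHf°(reactants).
Products: 10·(+0.0) + 5·(+0.0) + 1·(+226.7) = +226.7
Reactants: 2·(+49.0) = +98.0
ΔHrxn = (+226.7) − (+98.0) = 128.7 kJ

ΔHrxn = 128.7 kJ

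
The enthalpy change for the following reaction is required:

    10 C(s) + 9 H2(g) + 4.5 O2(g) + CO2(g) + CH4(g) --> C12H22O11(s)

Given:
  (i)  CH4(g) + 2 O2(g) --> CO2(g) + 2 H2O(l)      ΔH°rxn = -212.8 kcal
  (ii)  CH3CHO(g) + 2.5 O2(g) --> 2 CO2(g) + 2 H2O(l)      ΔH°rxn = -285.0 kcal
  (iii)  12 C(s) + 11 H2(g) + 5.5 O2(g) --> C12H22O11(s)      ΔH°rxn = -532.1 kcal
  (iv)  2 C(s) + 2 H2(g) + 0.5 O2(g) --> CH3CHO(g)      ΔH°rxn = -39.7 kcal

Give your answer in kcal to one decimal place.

ΔH°rxn = -420.2 kcal

(i) as written (CH4(g) already on the reactant side): -212.8 kcal
(ii) reversed: +285.0 kcal
(iii) as written (C12H22O11(s) already on the product side): -532.1 kcal
(iv) reversed: +39.7 kcal
By Hess's law, ΔH°rxn = (1)·(-212.8) + (-1)·(-285.0) + (1)·(-532.1) + (-1)·(-39.7) = -420.2 kcal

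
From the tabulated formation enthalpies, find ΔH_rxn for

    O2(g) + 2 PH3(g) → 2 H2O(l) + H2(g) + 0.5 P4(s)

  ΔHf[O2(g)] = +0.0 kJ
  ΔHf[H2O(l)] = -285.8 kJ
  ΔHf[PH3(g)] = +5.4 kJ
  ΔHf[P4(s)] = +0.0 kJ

ΔH°rxn = Σ nΔHf°(products) − Σ nΔHf°(reactants).
Products: 2·(-285.8) + 1·(+0.0) + 1/2·(+0.0) = -571.6
Reactants: 1·(+0.0) + 2·(+5.4) = +10.8
ΔH_rxn = (-571.6) − (+10.8) = -582.4 kJ

ΔH_rxn = -582.4 kJ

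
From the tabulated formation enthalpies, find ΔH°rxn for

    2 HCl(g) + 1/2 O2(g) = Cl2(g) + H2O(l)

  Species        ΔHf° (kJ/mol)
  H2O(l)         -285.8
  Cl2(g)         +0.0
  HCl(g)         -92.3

Products: 1·(+0.0) + 1·(-285.8) = -285.8
Reactants: 2·(-92.3) + 1/2·(+0.0) = -184.6
ΔH°rxn = (-285.8) − (-184.6) = -101.2 kJ/mol

ΔH°rxn = -101.2 kJ/mol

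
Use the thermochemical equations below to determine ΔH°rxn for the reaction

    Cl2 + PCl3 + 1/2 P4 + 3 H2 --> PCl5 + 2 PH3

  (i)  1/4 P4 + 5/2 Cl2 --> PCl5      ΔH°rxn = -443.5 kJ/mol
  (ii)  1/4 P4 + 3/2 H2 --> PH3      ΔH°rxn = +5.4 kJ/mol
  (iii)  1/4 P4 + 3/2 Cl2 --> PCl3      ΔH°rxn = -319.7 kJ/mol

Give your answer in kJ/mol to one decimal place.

(i) as written (PCl5 already on the product side): -443.5 kJ/mol
(ii) × 2 (×2 to match 2 PH3 in the target): (2)·(+5.4) = +10.8 kJ/mol
(iii) reversed (reverse to put PCl3 on the reactant side): +319.7 kJ/mol
ΔH°rxn = (-443.5) + (+10.8) + (+319.7) = -113.0 kJ/mol

ΔH°rxn = -113.0 kJ/mol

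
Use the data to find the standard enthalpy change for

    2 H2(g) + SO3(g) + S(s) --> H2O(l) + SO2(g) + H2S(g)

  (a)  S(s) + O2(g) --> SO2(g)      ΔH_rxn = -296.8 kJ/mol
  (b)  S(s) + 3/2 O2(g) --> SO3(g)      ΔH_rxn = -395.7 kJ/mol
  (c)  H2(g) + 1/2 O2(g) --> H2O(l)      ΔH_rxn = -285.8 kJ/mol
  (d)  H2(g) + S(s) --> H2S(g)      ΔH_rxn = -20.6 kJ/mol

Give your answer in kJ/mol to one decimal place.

ΔH_rxn = -207.5 kJ/mol

(a) as written: -296.8 kJ/mol
(b) reversed: +395.7 kJ/mol
(c) as written: -285.8 kJ/mol
(d) as written: -20.6 kJ/mol
Combining the equations, ΔH_rxn = (-296.8) + (+395.7) + (-285.8) + (-20.6) = -207.5 kJ/mol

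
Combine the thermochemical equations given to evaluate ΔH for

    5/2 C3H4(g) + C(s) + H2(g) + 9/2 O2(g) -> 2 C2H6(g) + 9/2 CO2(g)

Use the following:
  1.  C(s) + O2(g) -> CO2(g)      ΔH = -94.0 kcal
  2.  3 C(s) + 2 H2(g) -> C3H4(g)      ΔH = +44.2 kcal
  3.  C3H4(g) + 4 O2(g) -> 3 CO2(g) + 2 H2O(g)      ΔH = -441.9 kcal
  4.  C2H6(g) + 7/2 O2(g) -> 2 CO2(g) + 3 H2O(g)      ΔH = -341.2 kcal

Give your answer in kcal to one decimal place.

ΔH = -574.2 kcal

eq. 1 reversed and × 1/2: (-1/2)·(-94.0) = +47.0 kcal
eq. 2 × 1/2 (scale by 1/2 for the 1 H2(g)): (1/2)·(+44.2) = +22.1 kcal
eq. 3 × 3: (3)·(-441.9) = -1325.7 kcal
eq. 4 reversed and × 2 (C2H6(g) must end up as a product; ×2 to match 2 C2H6(g) in the target): (-2)·(-341.2) = +682.4 kcal
Combining the equations, ΔH = (+47.0) + (+22.1) + (-1325.7) + (+682.4) = -574.2 kcal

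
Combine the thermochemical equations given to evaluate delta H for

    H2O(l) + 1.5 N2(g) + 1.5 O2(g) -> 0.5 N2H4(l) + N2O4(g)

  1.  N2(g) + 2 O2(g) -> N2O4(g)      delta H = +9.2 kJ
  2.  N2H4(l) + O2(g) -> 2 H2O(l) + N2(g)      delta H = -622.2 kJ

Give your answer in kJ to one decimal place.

eq. 1 as written: +9.2 kJ
eq. 2 reversed and × 1/2: (-1/2)·(-622.2) = +311.1 kJ
delta H = (+9.2) + (+311.1) = 320.3 kJ

delta H = 320.3 kJ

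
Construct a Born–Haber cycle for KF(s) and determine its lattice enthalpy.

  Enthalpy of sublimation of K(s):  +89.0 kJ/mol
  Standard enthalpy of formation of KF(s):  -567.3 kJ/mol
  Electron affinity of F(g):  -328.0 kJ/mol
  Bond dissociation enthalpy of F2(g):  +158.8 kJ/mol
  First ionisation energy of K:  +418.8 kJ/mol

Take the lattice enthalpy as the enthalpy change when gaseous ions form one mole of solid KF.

U = -826.5 kJ/mol

ΔHf° = 1·ΔHsub + 1·(ΣIE) + 1/2·D(F2) + 1·EA + U
-567.3 = 1·(+89.0) + 1·(+418.8) + 1/2·(+158.8) + 1·(-328.0) + U
U = -567.3 − (+259.2) = -826.5 kJ/mol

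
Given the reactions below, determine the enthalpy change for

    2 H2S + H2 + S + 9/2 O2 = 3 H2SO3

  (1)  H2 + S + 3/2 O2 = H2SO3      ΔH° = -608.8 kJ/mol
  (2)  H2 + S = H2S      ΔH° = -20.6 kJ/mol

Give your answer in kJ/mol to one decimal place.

ΔH° = -1785.2 kJ/mol

(1) × 3 (scale by 3 for the 3 H2SO3): (3)·(-608.8) = -1826.4 kJ/mol
(2) reversed and × 2 (reverse to put H2S on the reactant side; scale by 2 for the 2 H2S): (-2)·(-20.6) = +41.2 kJ/mol
Combining the equations, ΔH° = (-1826.4) + (+41.2) = -1785.2 kJ/mol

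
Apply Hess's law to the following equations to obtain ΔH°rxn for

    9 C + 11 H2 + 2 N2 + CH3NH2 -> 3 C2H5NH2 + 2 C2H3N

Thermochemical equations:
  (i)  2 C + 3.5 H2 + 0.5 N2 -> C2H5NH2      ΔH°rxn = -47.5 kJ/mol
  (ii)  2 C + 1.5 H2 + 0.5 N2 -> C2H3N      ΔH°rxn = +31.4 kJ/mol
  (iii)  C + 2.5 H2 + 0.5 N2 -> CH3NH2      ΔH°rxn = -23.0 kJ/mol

ΔH°rxn = -56.7 kJ/mol

(i) × 3: (3)·(-47.5) = -142.5 kJ/mol
(ii) × 2: (2)·(+31.4) = +62.8 kJ/mol
(iii) reversed: +23.0 kJ/mol
Summing the manipulated equations, ΔH°rxn = (-142.5) + (+62.8) + (+23.0) = -56.7 kJ/mol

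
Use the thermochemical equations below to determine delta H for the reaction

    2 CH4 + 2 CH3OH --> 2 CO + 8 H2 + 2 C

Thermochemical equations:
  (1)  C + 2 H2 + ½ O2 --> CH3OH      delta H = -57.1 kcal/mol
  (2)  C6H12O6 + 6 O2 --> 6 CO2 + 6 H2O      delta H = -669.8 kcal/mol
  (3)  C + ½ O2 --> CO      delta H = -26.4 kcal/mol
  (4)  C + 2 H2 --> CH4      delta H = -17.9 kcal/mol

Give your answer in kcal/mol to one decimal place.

(1) reversed and × 2 (reverse to put CH3OH on the reactant side; ×2 to match 2 CH3OH in the target): (-2)·(-57.1) = +114.2 kcal/mol
(2): not needed (C6H12O6 appears nowhere else).
(3) × 2 (×2 to match 2 CO in the target): (2)·(-26.4) = -52.8 kcal/mol
(4) reversed and × 2 (reverse to put CH4 on the reactant side; scale by 2 for the 2 CH4): (-2)·(-17.9) = +35.8 kcal/mol
Since enthalpy is a state function, delta H = (-2)·(-57.1) + (2)·(-26.4) + (-2)·(-17.9) = 97.2 kcal/mol

delta H = 97.2 kcal/mol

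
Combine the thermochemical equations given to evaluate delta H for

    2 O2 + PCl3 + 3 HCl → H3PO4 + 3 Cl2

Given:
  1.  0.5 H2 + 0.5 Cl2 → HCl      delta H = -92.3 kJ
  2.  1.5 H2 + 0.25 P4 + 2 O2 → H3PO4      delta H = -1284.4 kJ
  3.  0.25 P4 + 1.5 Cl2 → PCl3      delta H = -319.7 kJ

delta H = -687.8 kJ

eq. 1 reversed and × 3: (-3)·(-92.3) = +276.9 kJ
eq. 2 as written: -1284.4 kJ
eq. 3 reversed: +319.7 kJ
delta H = (-3)·(-92.3) + (1)·(-1284.4) + (-1)·(-319.7) = -687.8 kJ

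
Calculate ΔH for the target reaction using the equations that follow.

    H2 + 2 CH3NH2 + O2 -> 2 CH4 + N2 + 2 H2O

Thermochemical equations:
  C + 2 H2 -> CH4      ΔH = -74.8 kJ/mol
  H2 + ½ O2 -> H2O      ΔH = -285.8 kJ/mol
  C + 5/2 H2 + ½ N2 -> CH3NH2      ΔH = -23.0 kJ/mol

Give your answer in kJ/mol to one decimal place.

equation 1 × 2 (×2 to match 2 CH4 in the target): (2)·(-74.8) = -149.6 kJ/mol
equation 2 × 2 (scale by 2 for the 2 H2O): (2)·(-285.8) = -571.6 kJ/mol
equation 3 reversed and × 2 (CH3NH2 must end up as a reactant; ×2 to match 2 CH3NH2 in the target): (-2)·(-23.0) = +46.0 kJ/mol
Since enthalpy is a state function, ΔH = (2)·(-74.8) + (2)·(-285.8) + (-2)·(-23.0) = -675.2 kJ/mol

ΔH = -675.2 kJ/mol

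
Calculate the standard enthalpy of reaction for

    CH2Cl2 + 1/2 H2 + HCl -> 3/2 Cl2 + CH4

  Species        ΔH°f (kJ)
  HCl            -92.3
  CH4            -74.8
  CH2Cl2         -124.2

ΔH°rxn = 141.7 kJ

Products: 3/2·(+0.0) + 1·(-74.8) = -74.8
Reactants: 1·(-124.2) + 1/2·(+0.0) + 1·(-92.3) = -216.5
ΔH°rxn = (-74.8) − (-216.5) = 141.7 kJ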